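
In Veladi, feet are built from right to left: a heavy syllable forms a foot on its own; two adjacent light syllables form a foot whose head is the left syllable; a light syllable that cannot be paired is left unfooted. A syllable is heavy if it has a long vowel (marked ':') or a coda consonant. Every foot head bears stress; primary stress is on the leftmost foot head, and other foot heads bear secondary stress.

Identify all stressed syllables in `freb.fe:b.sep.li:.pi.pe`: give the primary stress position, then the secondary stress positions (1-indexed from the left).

Weights: 1 freb H, 2 fe:b H, 3 sep H, 4 li: H, 5 pi L, 6 pe L.
Parse right to left (heavy = foot alone; LL = one foot; stranded L unfooted): (ˈfreb) (ˈfe:b) (ˈsep) (ˈli:) (ˈpi.pe).
Foot heads: 1, 2, 3, 4, 5.
Primary stress on the leftmost head = syllable 1.
Secondary stress on 2, 3, 4, 5: ˈfreb.ˌfe:b.ˌsep.ˌli:.ˌpi.pe.

primary 1, secondary 2, 3, 4, 5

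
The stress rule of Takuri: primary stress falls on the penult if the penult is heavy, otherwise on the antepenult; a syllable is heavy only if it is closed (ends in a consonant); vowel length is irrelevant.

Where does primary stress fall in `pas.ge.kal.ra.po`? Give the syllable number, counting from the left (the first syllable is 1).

Weights: 3 kal H, 4 ra L, 5 po L.
The penult (syllable 4, ra) is light, so stress falls on the antepenult (syllable 3, kal).
Primary stress: syllable 3 → pas.ge.ˈkal.ra.po.

3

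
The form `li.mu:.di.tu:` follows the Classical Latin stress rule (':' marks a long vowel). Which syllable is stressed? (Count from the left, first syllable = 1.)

2

Classical Latin: stress the penult if heavy (long vowel or closed), else the antepenult.
Weights: 2 mu: H, 3 di L, 4 tu: H.
The penult (syllable 3, di) is light, so stress falls on the antepenult (syllable 2, mu:).
Stress on syllable 2: li.ˈmu:.di.tu:.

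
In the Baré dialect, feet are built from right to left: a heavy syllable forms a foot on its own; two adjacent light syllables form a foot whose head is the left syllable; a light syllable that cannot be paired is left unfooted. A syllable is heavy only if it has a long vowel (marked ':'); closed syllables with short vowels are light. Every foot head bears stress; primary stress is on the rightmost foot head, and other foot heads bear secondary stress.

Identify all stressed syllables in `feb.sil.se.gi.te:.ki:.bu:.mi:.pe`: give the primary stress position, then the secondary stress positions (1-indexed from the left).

primary 8, secondary 1, 3, 5, 6, 7

Weights: 1 feb L, 2 sil L, 3 se L, 4 gi L, 5 te: H, 6 ki: H, 7 bu: H, 8 mi: H, 9 pe L.
Parse right to left (heavy = foot alone; LL = one foot; stranded L unfooted): (ˈfeb.sil) (ˈse.gi) (ˈte:) (ˈki:) (ˈbu:) (ˈmi:) pe.
Foot heads: 1, 3, 5, 6, 7, 8.
Primary stress on the rightmost head = syllable 8.
Secondary stress on 1, 3, 5, 6, 7: ˌfeb.sil.ˌse.gi.ˌte:.ˌki:.ˌbu:.ˈmi:.pe.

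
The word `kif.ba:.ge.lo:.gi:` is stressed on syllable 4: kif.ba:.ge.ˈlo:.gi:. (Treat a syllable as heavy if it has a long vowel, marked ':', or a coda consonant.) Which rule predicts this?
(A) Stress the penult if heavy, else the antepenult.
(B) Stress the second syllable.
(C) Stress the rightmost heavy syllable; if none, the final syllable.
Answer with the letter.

A

Rule A → syllable 4 ✓.
Rule B → syllable 2 (observed: 4).
Rule C → syllable 5 (observed: 4).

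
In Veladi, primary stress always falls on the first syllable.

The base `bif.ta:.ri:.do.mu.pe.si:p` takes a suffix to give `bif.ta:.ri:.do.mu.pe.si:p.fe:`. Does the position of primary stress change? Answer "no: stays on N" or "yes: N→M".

no: stays on 1

Base `bif.ta:.ri:.do.mu.pe.si:p` (7 syllables):
  The word has 7 syllables; the first syllable is syllable 1 (bif).
  → primary stress on syllable 1.
Suffixed `bif.ta:.ri:.do.mu.pe.si:p.fe:` (8 syllables):
  The word has 8 syllables; the first syllable is syllable 1 (bif).
  → primary stress on syllable 1.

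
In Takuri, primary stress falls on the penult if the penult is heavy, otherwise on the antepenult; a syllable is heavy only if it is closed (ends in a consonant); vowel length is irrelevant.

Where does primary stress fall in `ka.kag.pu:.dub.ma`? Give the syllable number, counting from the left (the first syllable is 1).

Weights: 3 pu: L, 4 dub H, 5 ma L.
The penult (syllable 4, dub) is heavy, so it takes stress.
Primary stress: syllable 4 → ka.kag.pu:.ˈdub.ma.

4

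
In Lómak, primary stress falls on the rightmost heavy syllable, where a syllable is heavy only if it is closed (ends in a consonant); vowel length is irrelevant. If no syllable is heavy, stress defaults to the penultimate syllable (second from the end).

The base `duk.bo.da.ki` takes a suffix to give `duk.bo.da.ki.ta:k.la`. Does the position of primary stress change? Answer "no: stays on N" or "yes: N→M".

yes: 1→5

Base `duk.bo.da.ki` (4 syllables):
  Weights: 1 duk H, 2 bo L, 3 da L, 4 ki L.
  Heavy syllables in the domain: 1. The rightmost is syllable 1 (duk).
  → primary stress on syllable 1.
Suffixed `duk.bo.da.ki.ta:k.la` (6 syllables):
  Weights: 1 duk H, 2 bo L, 3 da L, 4 ki L, 5 ta:k H, 6 la L.
  Heavy syllables in the domain: 1, 5. The rightmost is syllable 5 (ta:k).
  → primary stress on syllable 5.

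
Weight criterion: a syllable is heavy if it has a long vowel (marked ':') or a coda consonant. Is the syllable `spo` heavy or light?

`spo`: short vowel, open (no coda). Short vowel, open → light.

light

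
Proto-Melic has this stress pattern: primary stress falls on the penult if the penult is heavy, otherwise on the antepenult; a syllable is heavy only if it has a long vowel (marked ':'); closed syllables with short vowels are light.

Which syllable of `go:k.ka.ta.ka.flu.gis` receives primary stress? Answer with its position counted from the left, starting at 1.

Weights: 4 ka L, 5 flu L, 6 gis L.
The penult (syllable 5, flu) is light, so stress falls on the antepenult (syllable 4, ka).
Primary stress: syllable 4 → go:k.ka.ta.ˈka.flu.gis.

4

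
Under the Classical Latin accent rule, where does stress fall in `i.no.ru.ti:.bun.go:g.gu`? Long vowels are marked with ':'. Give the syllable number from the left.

Classical Latin: stress the penult if heavy (long vowel or closed), else the antepenult.
Weights: 5 bun H, 6 go:g H, 7 gu L.
The penult (syllable 6, go:g) is heavy, so it takes stress.
Stress on syllable 6: i.no.ru.ti:.bun.ˈgo:g.gu.

6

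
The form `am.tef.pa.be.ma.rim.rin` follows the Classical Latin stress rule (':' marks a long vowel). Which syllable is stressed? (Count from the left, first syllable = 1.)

6

Classical Latin: stress the penult if heavy (long vowel or closed), else the antepenult.
Weights: 5 ma L, 6 rim H, 7 rin H.
The penult (syllable 6, rim) is heavy, so it takes stress.
Stress on syllable 6: am.tef.pa.be.ma.ˈrim.rin.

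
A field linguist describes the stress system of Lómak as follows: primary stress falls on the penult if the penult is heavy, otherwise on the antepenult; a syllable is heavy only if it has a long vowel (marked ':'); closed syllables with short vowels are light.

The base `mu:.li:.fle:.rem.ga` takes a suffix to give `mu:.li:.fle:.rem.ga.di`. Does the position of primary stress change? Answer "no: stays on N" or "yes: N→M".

Base `mu:.li:.fle:.rem.ga` (5 syllables):
  Weights: 3 fle: H, 4 rem L, 5 ga L.
  The penult (syllable 4, rem) is light, so stress falls on the antepenult (syllable 3, fle:).
  → primary stress on syllable 3.
Suffixed `mu:.li:.fle:.rem.ga.di` (6 syllables):
  Weights: 4 rem L, 5 ga L, 6 di L.
  The penult (syllable 5, ga) is light, so stress falls on the antepenult (syllable 4, rem).
  → primary stress on syllable 4.

yes: 3→4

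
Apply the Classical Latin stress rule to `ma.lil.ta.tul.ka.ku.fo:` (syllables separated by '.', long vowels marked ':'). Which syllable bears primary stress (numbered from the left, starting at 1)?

Classical Latin: stress the penult if heavy (long vowel or closed), else the antepenult.
Weights: 5 ka L, 6 ku L, 7 fo: H.
The penult (syllable 6, ku) is light, so stress falls on the antepenult (syllable 5, ka).
Stress on syllable 5: ma.lil.ta.tul.ˈka.ku.fo:.

5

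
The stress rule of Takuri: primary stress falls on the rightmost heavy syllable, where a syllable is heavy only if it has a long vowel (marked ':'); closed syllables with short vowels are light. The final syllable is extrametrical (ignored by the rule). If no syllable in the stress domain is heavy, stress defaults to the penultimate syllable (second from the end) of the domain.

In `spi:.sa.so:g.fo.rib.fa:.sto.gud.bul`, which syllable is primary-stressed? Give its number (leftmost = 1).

The final syllable (9, bul) is extrametrical; the stress domain is syllables 1–8.
Weights: 1 spi: H, 2 sa L, 3 so:g H, 4 fo L, 5 rib L, 6 fa: H, 7 sto L, 8 gud L.
Heavy syllables in the domain: 1, 3, 6. The rightmost is syllable 6 (fa:).
Primary stress: syllable 6 → spi:.sa.so:g.fo.rib.ˈfa:.sto.gud.bul.

6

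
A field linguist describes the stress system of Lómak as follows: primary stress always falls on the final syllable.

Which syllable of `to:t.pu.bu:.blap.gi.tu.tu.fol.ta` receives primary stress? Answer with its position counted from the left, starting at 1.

The word has 9 syllables; the final syllable is syllable 9 (ta).
Primary stress: syllable 9 → to:t.pu.bu:.blap.gi.tu.tu.fol.ˈta.

9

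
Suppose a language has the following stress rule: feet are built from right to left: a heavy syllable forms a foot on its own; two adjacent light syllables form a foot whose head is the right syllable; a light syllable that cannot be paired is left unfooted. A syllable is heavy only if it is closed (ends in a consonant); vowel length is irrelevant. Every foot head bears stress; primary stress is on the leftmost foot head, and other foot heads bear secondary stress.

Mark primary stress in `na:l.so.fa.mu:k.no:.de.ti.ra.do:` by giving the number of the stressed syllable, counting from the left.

Weights: 1 na:l H, 2 so L, 3 fa L, 4 mu:k H, 5 no: L, 6 de L, 7 ti L, 8 ra L, 9 do: L.
Parse right to left (heavy = foot alone; LL = one foot; stranded L unfooted): (ˈna:l) (so.ˈfa) (ˈmu:k) no: (de.ˈti) (ra.ˈdo:).
Foot heads: 1, 3, 4, 7, 9.
Primary stress on the leftmost head = syllable 1.
Primary stress: syllable 1 → ˈna:l.so.fa.mu:k.no:.de.ti.ra.do:.

1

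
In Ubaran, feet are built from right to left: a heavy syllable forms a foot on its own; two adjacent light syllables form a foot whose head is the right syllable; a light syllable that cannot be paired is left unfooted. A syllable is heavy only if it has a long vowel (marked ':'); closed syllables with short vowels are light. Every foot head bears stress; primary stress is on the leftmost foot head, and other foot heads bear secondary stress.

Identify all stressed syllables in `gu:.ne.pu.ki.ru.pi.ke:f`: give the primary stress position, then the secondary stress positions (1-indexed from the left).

primary 1, secondary 4, 6, 7

Weights: 1 gu: H, 2 ne L, 3 pu L, 4 ki L, 5 ru L, 6 pi L, 7 ke:f H.
Parse right to left (heavy = foot alone; LL = one foot; stranded L unfooted): (ˈgu:) ne (pu.ˈki) (ru.ˈpi) (ˈke:f).
Foot heads: 1, 4, 6, 7.
Primary stress on the leftmost head = syllable 1.
Secondary stress on 4, 6, 7: ˈgu:.ne.pu.ˌki.ru.ˌpi.ˌke:f.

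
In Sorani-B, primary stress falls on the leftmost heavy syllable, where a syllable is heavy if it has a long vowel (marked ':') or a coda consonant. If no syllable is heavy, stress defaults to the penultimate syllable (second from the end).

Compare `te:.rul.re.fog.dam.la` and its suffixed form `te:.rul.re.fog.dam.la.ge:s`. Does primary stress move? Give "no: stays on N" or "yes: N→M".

Base `te:.rul.re.fog.dam.la` (6 syllables):
  Weights: 1 te: H, 2 rul H, 3 re L, 4 fog H, 5 dam H, 6 la L.
  Heavy syllables in the domain: 1, 2, 4, 5. The leftmost is syllable 1 (te:).
  → primary stress on syllable 1.
Suffixed `te:.rul.re.fog.dam.la.ge:s` (7 syllables):
  Weights: 1 te: H, 2 rul H, 3 re L, 4 fog H, 5 dam H, 6 la L, 7 ge:s H.
  Heavy syllables in the domain: 1, 2, 4, 5, 7. The leftmost is syllable 1 (te:).
  → primary stress on syllable 1.

no: stays on 1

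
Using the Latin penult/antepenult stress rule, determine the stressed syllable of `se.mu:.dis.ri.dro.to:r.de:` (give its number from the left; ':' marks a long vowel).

6

Classical Latin: stress the penult if heavy (long vowel or closed), else the antepenult.
Weights: 5 dro L, 6 to:r H, 7 de: H.
The penult (syllable 6, to:r) is heavy, so it takes stress.
Stress on syllable 6: se.mu:.dis.ri.dro.ˈto:r.de:.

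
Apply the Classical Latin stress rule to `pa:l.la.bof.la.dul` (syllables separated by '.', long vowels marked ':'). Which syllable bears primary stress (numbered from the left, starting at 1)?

3

Classical Latin: stress the penult if heavy (long vowel or closed), else the antepenult.
Weights: 3 bof H, 4 la L, 5 dul H.
The penult (syllable 4, la) is light, so stress falls on the antepenult (syllable 3, bof).
Stress on syllable 3: pa:l.la.ˈbof.la.dul.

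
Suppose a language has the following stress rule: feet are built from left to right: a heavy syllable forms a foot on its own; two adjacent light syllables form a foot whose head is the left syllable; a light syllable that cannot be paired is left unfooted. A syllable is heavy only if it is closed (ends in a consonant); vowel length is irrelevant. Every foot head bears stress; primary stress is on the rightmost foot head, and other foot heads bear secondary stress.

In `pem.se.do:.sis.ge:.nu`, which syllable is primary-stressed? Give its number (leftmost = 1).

Weights: 1 pem H, 2 se L, 3 do: L, 4 sis H, 5 ge: L, 6 nu L.
Parse left to right (heavy = foot alone; LL = one foot; stranded L unfooted): (ˈpem) (ˈse.do:) (ˈsis) (ˈge:.nu).
Foot heads: 1, 2, 4, 5.
Primary stress on the rightmost head = syllable 5.
Primary stress: syllable 5 → pem.se.do:.sis.ˈge:.nu.

5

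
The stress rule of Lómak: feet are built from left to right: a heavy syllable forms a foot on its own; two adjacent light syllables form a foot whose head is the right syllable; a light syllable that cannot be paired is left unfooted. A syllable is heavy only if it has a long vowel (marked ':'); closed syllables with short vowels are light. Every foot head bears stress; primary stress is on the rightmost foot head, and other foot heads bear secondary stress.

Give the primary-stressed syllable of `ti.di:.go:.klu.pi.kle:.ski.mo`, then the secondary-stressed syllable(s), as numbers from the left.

primary 8, secondary 2, 3, 5, 6

Weights: 1 ti L, 2 di: H, 3 go: H, 4 klu L, 5 pi L, 6 kle: H, 7 ski L, 8 mo L.
Parse left to right (heavy = foot alone; LL = one foot; stranded L unfooted): ti (ˈdi:) (ˈgo:) (klu.ˈpi) (ˈkle:) (ski.ˈmo).
Foot heads: 2, 3, 5, 6, 8.
Primary stress on the rightmost head = syllable 8.
Secondary stress on 2, 3, 5, 6: ti.ˌdi:.ˌgo:.klu.ˌpi.ˌkle:.ski.ˈmo.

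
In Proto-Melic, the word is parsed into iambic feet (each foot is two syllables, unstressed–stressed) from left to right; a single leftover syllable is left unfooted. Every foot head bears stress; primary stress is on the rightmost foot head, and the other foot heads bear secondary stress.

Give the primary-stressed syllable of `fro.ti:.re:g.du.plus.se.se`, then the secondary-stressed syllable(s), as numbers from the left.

primary 6, secondary 2, 4

Parse left to right into iambic (σˈσ) feet: (fro.ˈti:) (re:g.ˈdu) (plus.ˈse) se. Syllable 7 is left unfooted.
Foot heads (stressed positions): 2, 4, 6.
End Rule Rightmost: primary stress on the rightmost head = syllable 6.
Secondary stress on 2, 4: fro.ˌti:.re:g.ˌdu.plus.ˈse.se.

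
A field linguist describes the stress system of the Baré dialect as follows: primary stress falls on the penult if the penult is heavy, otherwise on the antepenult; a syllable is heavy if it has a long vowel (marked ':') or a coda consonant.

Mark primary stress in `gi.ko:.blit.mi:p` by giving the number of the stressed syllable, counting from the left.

3

Weights: 2 ko: H, 3 blit H, 4 mi:p H.
The penult (syllable 3, blit) is heavy, so it takes stress.
Primary stress: syllable 3 → gi.ko:.ˈblit.mi:p.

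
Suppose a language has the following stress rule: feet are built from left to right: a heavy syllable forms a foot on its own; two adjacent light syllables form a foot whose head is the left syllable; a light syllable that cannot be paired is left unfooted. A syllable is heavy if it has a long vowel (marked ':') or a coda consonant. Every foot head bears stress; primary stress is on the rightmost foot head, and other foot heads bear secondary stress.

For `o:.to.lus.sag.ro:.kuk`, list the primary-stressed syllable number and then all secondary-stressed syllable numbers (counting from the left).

primary 6, secondary 1, 3, 4, 5

Weights: 1 o: H, 2 to L, 3 lus H, 4 sag H, 5 ro: H, 6 kuk H.
Parse left to right (heavy = foot alone; LL = one foot; stranded L unfooted): (ˈo:) to (ˈlus) (ˈsag) (ˈro:) (ˈkuk).
Foot heads: 1, 3, 4, 5, 6.
Primary stress on the rightmost head = syllable 6.
Secondary stress on 1, 3, 4, 5: ˌo:.to.ˌlus.ˌsag.ˌro:.ˈkuk.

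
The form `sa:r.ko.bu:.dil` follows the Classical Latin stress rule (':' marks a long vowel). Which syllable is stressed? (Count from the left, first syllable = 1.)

3

Classical Latin: stress the penult if heavy (long vowel or closed), else the antepenult.
Weights: 2 ko L, 3 bu: H, 4 dil H.
The penult (syllable 3, bu:) is heavy, so it takes stress.
Stress on syllable 3: sa:r.ko.ˈbu:.dil.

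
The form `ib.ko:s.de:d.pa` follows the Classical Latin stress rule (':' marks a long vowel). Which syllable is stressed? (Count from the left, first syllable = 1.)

3

Classical Latin: stress the penult if heavy (long vowel or closed), else the antepenult.
Weights: 2 ko:s H, 3 de:d H, 4 pa L.
The penult (syllable 3, de:d) is heavy, so it takes stress.
Stress on syllable 3: ib.ko:s.ˈde:d.pa.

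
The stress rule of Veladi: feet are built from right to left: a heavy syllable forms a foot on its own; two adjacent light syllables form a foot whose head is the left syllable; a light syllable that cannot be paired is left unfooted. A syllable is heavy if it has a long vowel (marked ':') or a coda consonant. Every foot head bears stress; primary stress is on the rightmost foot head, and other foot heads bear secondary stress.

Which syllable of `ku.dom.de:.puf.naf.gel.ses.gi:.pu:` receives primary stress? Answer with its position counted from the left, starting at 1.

9

Weights: 1 ku L, 2 dom H, 3 de: H, 4 puf H, 5 naf H, 6 gel H, 7 ses H, 8 gi: H, 9 pu: H.
Parse right to left (heavy = foot alone; LL = one foot; stranded L unfooted): ku (ˈdom) (ˈde:) (ˈpuf) (ˈnaf) (ˈgel) (ˈses) (ˈgi:) (ˈpu:).
Foot heads: 2, 3, 4, 5, 6, 7, 8, 9.
Primary stress on the rightmost head = syllable 9.
Primary stress: syllable 9 → ku.dom.de:.puf.naf.gel.ses.gi:.ˈpu:.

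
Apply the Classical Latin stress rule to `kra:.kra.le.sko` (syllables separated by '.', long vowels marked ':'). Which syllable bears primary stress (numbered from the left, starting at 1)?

2

Classical Latin: stress the penult if heavy (long vowel or closed), else the antepenult.
Weights: 2 kra L, 3 le L, 4 sko L.
The penult (syllable 3, le) is light, so stress falls on the antepenult (syllable 2, kra).
Stress on syllable 2: kra:.ˈkra.le.sko.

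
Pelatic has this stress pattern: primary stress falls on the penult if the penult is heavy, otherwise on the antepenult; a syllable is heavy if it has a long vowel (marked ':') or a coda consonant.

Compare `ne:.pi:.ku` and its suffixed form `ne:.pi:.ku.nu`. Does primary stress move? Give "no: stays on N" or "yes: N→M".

no: stays on 2

Base `ne:.pi:.ku` (3 syllables):
  Weights: 1 ne: H, 2 pi: H, 3 ku L.
  The penult (syllable 2, pi:) is heavy, so it takes stress.
  → primary stress on syllable 2.
Suffixed `ne:.pi:.ku.nu` (4 syllables):
  Weights: 2 pi: H, 3 ku L, 4 nu L.
  The penult (syllable 3, ku) is light, so stress falls on the antepenult (syllable 2, pi:).
  → primary stress on syllable 2.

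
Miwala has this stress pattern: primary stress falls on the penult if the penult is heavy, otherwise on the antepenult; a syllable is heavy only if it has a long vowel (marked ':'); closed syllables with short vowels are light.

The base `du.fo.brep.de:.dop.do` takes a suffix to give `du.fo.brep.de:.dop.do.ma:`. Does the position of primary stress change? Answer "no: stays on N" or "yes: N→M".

Base `du.fo.brep.de:.dop.do` (6 syllables):
  Weights: 4 de: H, 5 dop L, 6 do L.
  The penult (syllable 5, dop) is light, so stress falls on the antepenult (syllable 4, de:).
  → primary stress on syllable 4.
Suffixed `du.fo.brep.de:.dop.do.ma:` (7 syllables):
  Weights: 5 dop L, 6 do L, 7 ma: H.
  The penult (syllable 6, do) is light, so stress falls on the antepenult (syllable 5, dop).
  → primary stress on syllable 5.

yes: 4→5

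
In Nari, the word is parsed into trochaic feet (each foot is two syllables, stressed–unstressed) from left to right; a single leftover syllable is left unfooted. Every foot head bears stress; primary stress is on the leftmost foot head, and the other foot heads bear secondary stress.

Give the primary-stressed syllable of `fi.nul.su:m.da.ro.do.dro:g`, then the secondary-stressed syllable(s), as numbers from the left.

Parse left to right into trochaic (ˈσσ) feet: (ˈfi.nul) (ˈsu:m.da) (ˈro.do) dro:g. Syllable 7 is left unfooted.
Foot heads (stressed positions): 1, 3, 5.
End Rule Leftmost: primary stress on the leftmost head = syllable 1.
Secondary stress on 3, 5: ˈfi.nul.ˌsu:m.da.ˌro.do.dro:g.

primary 1, secondary 3, 5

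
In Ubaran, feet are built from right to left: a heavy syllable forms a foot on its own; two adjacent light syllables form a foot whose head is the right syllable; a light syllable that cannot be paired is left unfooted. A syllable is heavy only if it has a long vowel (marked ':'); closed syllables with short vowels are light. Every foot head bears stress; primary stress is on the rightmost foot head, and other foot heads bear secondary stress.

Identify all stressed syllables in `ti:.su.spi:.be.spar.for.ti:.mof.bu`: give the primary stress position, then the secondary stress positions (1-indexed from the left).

primary 9, secondary 1, 3, 6, 7

Weights: 1 ti: H, 2 su L, 3 spi: H, 4 be L, 5 spar L, 6 for L, 7 ti: H, 8 mof L, 9 bu L.
Parse right to left (heavy = foot alone; LL = one foot; stranded L unfooted): (ˈti:) su (ˈspi:) be (spar.ˈfor) (ˈti:) (mof.ˈbu).
Foot heads: 1, 3, 6, 7, 9.
Primary stress on the rightmost head = syllable 9.
Secondary stress on 1, 3, 6, 7: ˌti:.su.ˌspi:.be.spar.ˌfor.ˌti:.mof.ˈbu.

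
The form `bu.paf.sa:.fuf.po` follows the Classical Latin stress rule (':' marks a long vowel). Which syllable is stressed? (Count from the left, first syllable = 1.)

Classical Latin: stress the penult if heavy (long vowel or closed), else the antepenult.
Weights: 3 sa: H, 4 fuf H, 5 po L.
The penult (syllable 4, fuf) is heavy, so it takes stress.
Stress on syllable 4: bu.paf.sa:.ˈfuf.po.

4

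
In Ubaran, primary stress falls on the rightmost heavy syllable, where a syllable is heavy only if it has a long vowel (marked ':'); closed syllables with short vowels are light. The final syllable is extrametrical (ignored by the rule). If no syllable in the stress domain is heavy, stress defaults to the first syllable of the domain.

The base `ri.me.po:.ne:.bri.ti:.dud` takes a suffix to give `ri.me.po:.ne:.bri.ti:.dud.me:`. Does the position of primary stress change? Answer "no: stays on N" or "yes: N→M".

Base `ri.me.po:.ne:.bri.ti:.dud` (7 syllables):
  The final syllable (7, dud) is extrametrical; the stress domain is syllables 1–6.
  Weights: 1 ri L, 2 me L, 3 po: H, 4 ne: H, 5 bri L, 6 ti: H.
  Heavy syllables in the domain: 3, 4, 6. The rightmost is syllable 6 (ti:).
  → primary stress on syllable 6.
Suffixed `ri.me.po:.ne:.bri.ti:.dud.me:` (8 syllables):
  The final syllable (8, me:) is extrametrical; the stress domain is syllables 1–7.
  Weights: 1 ri L, 2 me L, 3 po: H, 4 ne: H, 5 bri L, 6 ti: H, 7 dud L.
  Heavy syllables in the domain: 3, 4, 6. The rightmost is syllable 6 (ti:).
  → primary stress on syllable 6.

no: stays on 6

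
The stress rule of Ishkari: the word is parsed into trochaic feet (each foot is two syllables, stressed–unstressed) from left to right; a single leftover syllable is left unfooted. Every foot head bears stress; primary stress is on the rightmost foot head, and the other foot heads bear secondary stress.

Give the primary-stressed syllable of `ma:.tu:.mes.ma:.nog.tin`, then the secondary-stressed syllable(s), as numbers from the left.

primary 5, secondary 1, 3

Parse left to right into trochaic (ˈσσ) feet: (ˈma:.tu:) (ˈmes.ma:) (ˈnog.tin).
Foot heads (stressed positions): 1, 3, 5.
End Rule Rightmost: primary stress on the rightmost head = syllable 5.
Secondary stress on 1, 3: ˌma:.tu:.ˌmes.ma:.ˈnog.tin.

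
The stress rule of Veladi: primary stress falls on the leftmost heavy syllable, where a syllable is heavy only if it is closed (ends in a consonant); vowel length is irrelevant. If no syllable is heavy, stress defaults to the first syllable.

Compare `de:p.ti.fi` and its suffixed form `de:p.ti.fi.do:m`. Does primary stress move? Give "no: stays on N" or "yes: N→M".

Base `de:p.ti.fi` (3 syllables):
  Weights: 1 de:p H, 2 ti L, 3 fi L.
  Heavy syllables in the domain: 1. The leftmost is syllable 1 (de:p).
  → primary stress on syllable 1.
Suffixed `de:p.ti.fi.do:m` (4 syllables):
  Weights: 1 de:p H, 2 ti L, 3 fi L, 4 do:m H.
  Heavy syllables in the domain: 1, 4. The leftmost is syllable 1 (de:p).
  → primary stress on syllable 1.

no: stays on 1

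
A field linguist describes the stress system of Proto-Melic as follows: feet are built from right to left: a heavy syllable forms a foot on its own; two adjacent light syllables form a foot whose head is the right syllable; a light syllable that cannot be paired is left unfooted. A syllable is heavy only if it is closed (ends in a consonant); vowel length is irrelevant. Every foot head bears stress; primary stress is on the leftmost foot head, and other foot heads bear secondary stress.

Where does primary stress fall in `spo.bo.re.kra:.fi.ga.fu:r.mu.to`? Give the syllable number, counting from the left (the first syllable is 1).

Weights: 1 spo L, 2 bo L, 3 re L, 4 kra: L, 5 fi L, 6 ga L, 7 fu:r H, 8 mu L, 9 to L.
Parse right to left (heavy = foot alone; LL = one foot; stranded L unfooted): (spo.ˈbo) (re.ˈkra:) (fi.ˈga) (ˈfu:r) (mu.ˈto).
Foot heads: 2, 4, 6, 7, 9.
Primary stress on the leftmost head = syllable 2.
Primary stress: syllable 2 → spo.ˈbo.re.kra:.fi.ga.fu:r.mu.to.

2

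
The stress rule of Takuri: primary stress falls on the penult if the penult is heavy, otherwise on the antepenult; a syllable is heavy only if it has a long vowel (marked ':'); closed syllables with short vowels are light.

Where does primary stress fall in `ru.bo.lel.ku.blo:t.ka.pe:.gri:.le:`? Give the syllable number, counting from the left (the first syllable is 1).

8

Weights: 7 pe: H, 8 gri: H, 9 le: H.
The penult (syllable 8, gri:) is heavy, so it takes stress.
Primary stress: syllable 8 → ru.bo.lel.ku.blo:t.ka.pe:.ˈgri:.le:.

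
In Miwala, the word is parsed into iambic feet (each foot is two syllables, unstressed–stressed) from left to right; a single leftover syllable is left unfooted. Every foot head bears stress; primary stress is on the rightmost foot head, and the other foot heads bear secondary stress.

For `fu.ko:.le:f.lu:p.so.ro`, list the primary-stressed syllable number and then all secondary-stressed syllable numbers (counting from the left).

Parse left to right into iambic (σˈσ) feet: (fu.ˈko:) (le:f.ˈlu:p) (so.ˈro).
Foot heads (stressed positions): 2, 4, 6.
End Rule Rightmost: primary stress on the rightmost head = syllable 6.
Secondary stress on 2, 4: fu.ˌko:.le:f.ˌlu:p.so.ˈro.

primary 6, secondary 2, 4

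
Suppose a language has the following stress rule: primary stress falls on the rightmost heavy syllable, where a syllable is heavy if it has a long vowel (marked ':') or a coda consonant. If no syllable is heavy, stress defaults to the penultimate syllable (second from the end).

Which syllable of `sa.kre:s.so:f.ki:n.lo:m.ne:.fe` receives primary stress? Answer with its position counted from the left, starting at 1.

6

Weights: 1 sa L, 2 kre:s H, 3 so:f H, 4 ki:n H, 5 lo:m H, 6 ne: H, 7 fe L.
Heavy syllables in the domain: 2, 3, 4, 5, 6. The rightmost is syllable 6 (ne:).
Primary stress: syllable 6 → sa.kre:s.so:f.ki:n.lo:m.ˈne:.fe.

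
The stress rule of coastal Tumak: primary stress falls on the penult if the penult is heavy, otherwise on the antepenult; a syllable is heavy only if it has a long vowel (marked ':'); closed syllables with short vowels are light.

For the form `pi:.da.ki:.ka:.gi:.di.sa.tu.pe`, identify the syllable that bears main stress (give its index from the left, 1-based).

7

Weights: 7 sa L, 8 tu L, 9 pe L.
The penult (syllable 8, tu) is light, so stress falls on the antepenult (syllable 7, sa).
Primary stress: syllable 7 → pi:.da.ki:.ka:.gi:.di.ˈsa.tu.pe.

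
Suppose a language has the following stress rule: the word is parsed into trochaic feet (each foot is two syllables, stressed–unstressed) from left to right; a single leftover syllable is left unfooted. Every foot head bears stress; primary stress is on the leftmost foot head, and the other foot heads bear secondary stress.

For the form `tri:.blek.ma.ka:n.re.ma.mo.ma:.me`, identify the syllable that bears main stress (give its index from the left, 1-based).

Parse left to right into trochaic (ˈσσ) feet: (ˈtri:.blek) (ˈma.ka:n) (ˈre.ma) (ˈmo.ma:) me. Syllable 9 is left unfooted.
Foot heads (stressed positions): 1, 3, 5, 7.
End Rule Leftmost: primary stress on the leftmost head = syllable 1.
Primary stress: syllable 1 → ˈtri:.blek.ma.ka:n.re.ma.mo.ma:.me.

1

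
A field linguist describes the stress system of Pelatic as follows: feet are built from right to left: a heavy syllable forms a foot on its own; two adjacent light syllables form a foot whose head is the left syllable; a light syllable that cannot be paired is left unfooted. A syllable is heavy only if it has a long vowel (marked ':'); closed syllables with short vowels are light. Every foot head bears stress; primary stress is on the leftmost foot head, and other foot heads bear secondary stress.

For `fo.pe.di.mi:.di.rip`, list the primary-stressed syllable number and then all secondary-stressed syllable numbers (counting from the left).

Weights: 1 fo L, 2 pe L, 3 di L, 4 mi: H, 5 di L, 6 rip L.
Parse right to left (heavy = foot alone; LL = one foot; stranded L unfooted): fo (ˈpe.di) (ˈmi:) (ˈdi.rip).
Foot heads: 2, 4, 5.
Primary stress on the leftmost head = syllable 2.
Secondary stress on 4, 5: fo.ˈpe.di.ˌmi:.ˌdi.rip.

primary 2, secondary 4, 5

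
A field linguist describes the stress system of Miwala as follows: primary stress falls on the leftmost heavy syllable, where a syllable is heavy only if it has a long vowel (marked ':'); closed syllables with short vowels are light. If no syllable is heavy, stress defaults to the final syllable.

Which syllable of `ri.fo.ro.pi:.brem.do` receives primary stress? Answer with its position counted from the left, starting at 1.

4

Weights: 1 ri L, 2 fo L, 3 ro L, 4 pi: H, 5 brem L, 6 do L.
Heavy syllables in the domain: 4. The leftmost is syllable 4 (pi:).
Primary stress: syllable 4 → ri.fo.ro.ˈpi:.brem.do.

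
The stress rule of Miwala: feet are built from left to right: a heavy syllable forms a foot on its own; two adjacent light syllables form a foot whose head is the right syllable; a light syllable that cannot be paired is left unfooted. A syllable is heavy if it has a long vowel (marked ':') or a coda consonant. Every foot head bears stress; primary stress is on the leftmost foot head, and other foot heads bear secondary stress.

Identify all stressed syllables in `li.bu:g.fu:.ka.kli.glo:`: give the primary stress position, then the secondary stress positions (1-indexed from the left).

primary 2, secondary 3, 5, 6

Weights: 1 li L, 2 bu:g H, 3 fu: H, 4 ka L, 5 kli L, 6 glo: H.
Parse left to right (heavy = foot alone; LL = one foot; stranded L unfooted): li (ˈbu:g) (ˈfu:) (ka.ˈkli) (ˈglo:).
Foot heads: 2, 3, 5, 6.
Primary stress on the leftmost head = syllable 2.
Secondary stress on 3, 5, 6: li.ˈbu:g.ˌfu:.ka.ˌkli.ˌglo:.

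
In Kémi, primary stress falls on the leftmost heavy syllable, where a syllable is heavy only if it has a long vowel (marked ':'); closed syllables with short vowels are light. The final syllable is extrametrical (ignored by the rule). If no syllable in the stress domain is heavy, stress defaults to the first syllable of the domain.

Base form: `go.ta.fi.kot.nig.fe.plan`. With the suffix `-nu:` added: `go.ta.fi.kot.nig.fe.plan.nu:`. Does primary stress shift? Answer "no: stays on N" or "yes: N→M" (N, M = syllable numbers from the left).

no: stays on 1

Base `go.ta.fi.kot.nig.fe.plan` (7 syllables):
  The final syllable (7, plan) is extrametrical; the stress domain is syllables 1–6.
  Weights: 1 go L, 2 ta L, 3 fi L, 4 kot L, 5 nig L, 6 fe L.
  No heavy syllable in the domain; default to the first syllable of the domain = syllable 1.
  → primary stress on syllable 1.
Suffixed `go.ta.fi.kot.nig.fe.plan.nu:` (8 syllables):
  The final syllable (8, nu:) is extrametrical; the stress domain is syllables 1–7.
  Weights: 1 go L, 2 ta L, 3 fi L, 4 kot L, 5 nig L, 6 fe L, 7 plan L.
  No heavy syllable in the domain; default to the first syllable of the domain = syllable 1.
  → primary stress on syllable 1.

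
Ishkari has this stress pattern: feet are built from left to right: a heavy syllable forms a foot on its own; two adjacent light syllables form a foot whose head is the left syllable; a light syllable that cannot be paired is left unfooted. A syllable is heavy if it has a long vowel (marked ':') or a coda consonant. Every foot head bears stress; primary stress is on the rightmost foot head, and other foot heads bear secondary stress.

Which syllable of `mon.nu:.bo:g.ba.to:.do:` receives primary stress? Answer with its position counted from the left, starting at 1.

Weights: 1 mon H, 2 nu: H, 3 bo:g H, 4 ba L, 5 to: H, 6 do: H.
Parse left to right (heavy = foot alone; LL = one foot; stranded L unfooted): (ˈmon) (ˈnu:) (ˈbo:g) ba (ˈto:) (ˈdo:).
Foot heads: 1, 2, 3, 5, 6.
Primary stress on the rightmost head = syllable 6.
Primary stress: syllable 6 → mon.nu:.bo:g.ba.to:.ˈdo:.

6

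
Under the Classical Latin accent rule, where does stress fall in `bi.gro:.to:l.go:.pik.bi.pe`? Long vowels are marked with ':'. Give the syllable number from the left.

5

Classical Latin: stress the penult if heavy (long vowel or closed), else the antepenult.
Weights: 5 pik H, 6 bi L, 7 pe L.
The penult (syllable 6, bi) is light, so stress falls on the antepenult (syllable 5, pik).
Stress on syllable 5: bi.gro:.to:l.go:.ˈpik.bi.pe.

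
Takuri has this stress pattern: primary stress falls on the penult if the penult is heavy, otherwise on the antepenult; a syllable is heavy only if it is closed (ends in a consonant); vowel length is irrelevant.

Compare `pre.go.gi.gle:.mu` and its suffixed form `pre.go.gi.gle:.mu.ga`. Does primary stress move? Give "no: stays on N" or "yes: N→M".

Base `pre.go.gi.gle:.mu` (5 syllables):
  Weights: 3 gi L, 4 gle: L, 5 mu L.
  The penult (syllable 4, gle:) is light, so stress falls on the antepenult (syllable 3, gi).
  → primary stress on syllable 3.
Suffixed `pre.go.gi.gle:.mu.ga` (6 syllables):
  Weights: 4 gle: L, 5 mu L, 6 ga L.
  The penult (syllable 5, mu) is light, so stress falls on the antepenult (syllable 4, gle:).
  → primary stress on syllable 4.

yes: 3→4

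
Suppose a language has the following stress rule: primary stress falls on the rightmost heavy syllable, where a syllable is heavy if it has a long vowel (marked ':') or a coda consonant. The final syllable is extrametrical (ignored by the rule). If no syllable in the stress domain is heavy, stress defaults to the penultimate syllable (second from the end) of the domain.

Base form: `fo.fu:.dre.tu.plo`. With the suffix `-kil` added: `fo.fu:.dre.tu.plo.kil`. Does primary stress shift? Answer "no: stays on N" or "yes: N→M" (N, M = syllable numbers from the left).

Base `fo.fu:.dre.tu.plo` (5 syllables):
  The final syllable (5, plo) is extrametrical; the stress domain is syllables 1–4.
  Weights: 1 fo L, 2 fu: H, 3 dre L, 4 tu L.
  Heavy syllables in the domain: 2. The rightmost is syllable 2 (fu:).
  → primary stress on syllable 2.
Suffixed `fo.fu:.dre.tu.plo.kil` (6 syllables):
  The final syllable (6, kil) is extrametrical; the stress domain is syllables 1–5.
  Weights: 1 fo L, 2 fu: H, 3 dre L, 4 tu L, 5 plo L.
  Heavy syllables in the domain: 2. The rightmost is syllable 2 (fu:).
  → primary stress on syllable 2.

no: stays on 2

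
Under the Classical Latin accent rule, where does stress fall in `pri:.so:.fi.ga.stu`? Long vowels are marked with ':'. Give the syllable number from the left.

Classical Latin: stress the penult if heavy (long vowel or closed), else the antepenult.
Weights: 3 fi L, 4 ga L, 5 stu L.
The penult (syllable 4, ga) is light, so stress falls on the antepenult (syllable 3, fi).
Stress on syllable 3: pri:.so:.ˈfi.ga.stu.

3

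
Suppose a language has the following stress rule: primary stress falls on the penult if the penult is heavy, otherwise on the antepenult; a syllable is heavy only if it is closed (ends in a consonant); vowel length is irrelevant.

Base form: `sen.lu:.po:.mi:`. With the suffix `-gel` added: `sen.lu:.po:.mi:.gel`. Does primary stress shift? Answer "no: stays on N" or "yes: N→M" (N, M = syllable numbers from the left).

yes: 2→3

Base `sen.lu:.po:.mi:` (4 syllables):
  Weights: 2 lu: L, 3 po: L, 4 mi: L.
  The penult (syllable 3, po:) is light, so stress falls on the antepenult (syllable 2, lu:).
  → primary stress on syllable 2.
Suffixed `sen.lu:.po:.mi:.gel` (5 syllables):
  Weights: 3 po: L, 4 mi: L, 5 gel H.
  The penult (syllable 4, mi:) is light, so stress falls on the antepenult (syllable 3, po:).
  → primary stress on syllable 3.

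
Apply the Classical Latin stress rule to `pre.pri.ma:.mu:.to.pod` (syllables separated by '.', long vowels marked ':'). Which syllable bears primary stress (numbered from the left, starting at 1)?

Classical Latin: stress the penult if heavy (long vowel or closed), else the antepenult.
Weights: 4 mu: H, 5 to L, 6 pod H.
The penult (syllable 5, to) is light, so stress falls on the antepenult (syllable 4, mu:).
Stress on syllable 4: pre.pri.ma:.ˈmu:.to.pod.

4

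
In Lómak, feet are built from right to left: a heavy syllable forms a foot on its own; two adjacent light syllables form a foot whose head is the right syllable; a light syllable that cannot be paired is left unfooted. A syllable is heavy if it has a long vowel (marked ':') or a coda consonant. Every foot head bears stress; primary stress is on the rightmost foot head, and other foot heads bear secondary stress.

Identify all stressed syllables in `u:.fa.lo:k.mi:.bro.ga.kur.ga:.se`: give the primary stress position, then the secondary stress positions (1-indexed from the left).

Weights: 1 u: H, 2 fa L, 3 lo:k H, 4 mi: H, 5 bro L, 6 ga L, 7 kur H, 8 ga: H, 9 se L.
Parse right to left (heavy = foot alone; LL = one foot; stranded L unfooted): (ˈu:) fa (ˈlo:k) (ˈmi:) (bro.ˈga) (ˈkur) (ˈga:) se.
Foot heads: 1, 3, 4, 6, 7, 8.
Primary stress on the rightmost head = syllable 8.
Secondary stress on 1, 3, 4, 6, 7: ˌu:.fa.ˌlo:k.ˌmi:.bro.ˌga.ˌkur.ˈga:.se.

primary 8, secondary 1, 3, 4, 6, 7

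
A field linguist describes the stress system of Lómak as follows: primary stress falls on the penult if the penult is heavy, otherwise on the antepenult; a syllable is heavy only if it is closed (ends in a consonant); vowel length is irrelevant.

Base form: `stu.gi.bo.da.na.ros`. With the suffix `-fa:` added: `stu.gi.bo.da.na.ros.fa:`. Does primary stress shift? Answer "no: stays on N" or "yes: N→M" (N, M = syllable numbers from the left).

yes: 4→6

Base `stu.gi.bo.da.na.ros` (6 syllables):
  Weights: 4 da L, 5 na L, 6 ros H.
  The penult (syllable 5, na) is light, so stress falls on the antepenult (syllable 4, da).
  → primary stress on syllable 4.
Suffixed `stu.gi.bo.da.na.ros.fa:` (7 syllables):
  Weights: 5 na L, 6 ros H, 7 fa: L.
  The penult (syllable 6, ros) is heavy, so it takes stress.
  → primary stress on syllable 6.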